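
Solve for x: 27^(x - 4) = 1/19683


Express both sides with the same base.
1/19683 = 27^(-3)
Since the bases match, equate exponents: x - 4 = -3
So x = -3 - (-4) = 1

x = 1


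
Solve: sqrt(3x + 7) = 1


Square both sides: 3x + 7 = 1^2 = 1
3x = 1 - 7 = -6
x = -2
Check: sqrt(3*(-2) + 7) = sqrt(1) = 1 ✓

x = -2


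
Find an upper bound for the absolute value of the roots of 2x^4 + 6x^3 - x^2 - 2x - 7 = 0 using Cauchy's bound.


Cauchy's bound: all roots r satisfy |r| <= 1 + max(|a_i/a_n|) for i = 0,...,n-1
where a_n is the leading coefficient.

Coefficients: [2, 6, -1, -2, -7]
Leading coefficient a_n = 2
Ratios |a_i/a_n|: 3, 1/2, 1, 7/2
Maximum ratio: 7/2
Cauchy's bound: |r| <= 1 + 7/2 = 9/2

Upper bound = 9/2


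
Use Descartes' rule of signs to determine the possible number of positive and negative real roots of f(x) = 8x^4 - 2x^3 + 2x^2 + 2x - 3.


Descartes' rule of signs:

For positive roots, count sign changes in f(x) = 8x^4 - 2x^3 + 2x^2 + 2x - 3:
Signs of coefficients: +, -, +, +, -
Number of sign changes: 3
Possible positive real roots: 3, 1

For negative roots, examine f(-x) = 8x^4 + 2x^3 + 2x^2 - 2x - 3:
Signs of coefficients: +, +, +, -, -
Number of sign changes: 1
Possible negative real roots: 1

Positive roots: 3 or 1; Negative roots: 1


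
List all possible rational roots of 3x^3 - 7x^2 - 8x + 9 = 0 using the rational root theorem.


Rational root theorem: possible roots are ±p/q where:
  p divides the constant term (9): p ∈ {1, 3, 9}
  q divides the leading coefficient (3): q ∈ {1, 3}

All possible rational roots: -9, -3, -1, -1/3, 1/3, 1, 3, 9

-9, -3, -1, -1/3, 1/3, 1, 3, 9


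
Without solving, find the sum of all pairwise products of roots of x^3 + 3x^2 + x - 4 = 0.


By Vieta's formulas for x^3 + bx^2 + cx + d = 0:
  r1 + r2 + r3 = -b/a = -3
  r1*r2 + r1*r3 + r2*r3 = c/a = 1
  r1*r2*r3 = -d/a = 4


Sum of pairwise products = 1


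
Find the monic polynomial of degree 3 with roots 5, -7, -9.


A monic polynomial with roots 5, -7, -9 is:
p(x) = (x - 5)(x + 7)(x + 9)
After multiplying by (x - 5): x - 5
After multiplying by (x + 7): x^2 + 2x - 35
After multiplying by (x + 9): x^3 + 11x^2 - 17x - 315

x^3 + 11x^2 - 17x - 315


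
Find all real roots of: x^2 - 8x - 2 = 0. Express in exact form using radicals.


Using the quadratic formula: x = (-b ± sqrt(b^2 - 4ac)) / (2a)
Here a = 1, b = -8, c = -2
Discriminant = b^2 - 4ac = (-8)^2 - 4(1)(-2) = 64 + 8 = 72
Since discriminant = 72 > 0, there are two real roots.
x = (8 ± 6*sqrt(2)) / 2
Simplifying: x = 4 ± 3*sqrt(2)
Numerically: x ≈ 8.2426 or x ≈ -0.2426

x = 4 + 3*sqrt(2) or x = 4 - 3*sqrt(2)


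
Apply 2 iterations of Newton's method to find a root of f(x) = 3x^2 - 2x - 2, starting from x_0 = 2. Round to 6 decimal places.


Newton's method: x_(n+1) = x_n - f(x_n)/f'(x_n)
f(x) = 3x^2 - 2x - 2
f'(x) = 6x - 2

Iteration 1:
  f(2.000000) = 6.000000
  f'(2.000000) = 10.000000
  x_1 = 2.000000 - (6.000000)/(10.000000) = 1.400000

Iteration 2:
  f(1.400000) = 1.080000
  f'(1.400000) = 6.400000
  x_2 = 1.400000 - (1.080000)/(6.400000) = 1.231250

x_2 = 1.231250


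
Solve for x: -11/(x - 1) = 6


Multiply both sides by (x - 1): -11 = 6(x - 1)
Distribute: -11 = 6x - 6
6x = -11 + 6 = -5
x = -5/6

x = -5/6


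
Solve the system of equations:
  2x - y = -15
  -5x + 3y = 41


Using Cramer's rule:
Determinant D = (2)(3) - (-5)(-1) = 6 - 5 = 1
Dx = (-15)(3) - (41)(-1) = -45 + 41 = -4
Dy = (2)(41) - (-5)(-15) = 82 - 75 = 7
x = Dx/D = -4/1 = -4
y = Dy/D = 7/1 = 7

x = -4, y = 7


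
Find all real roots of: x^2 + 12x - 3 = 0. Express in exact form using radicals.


Using the quadratic formula: x = (-b ± sqrt(b^2 - 4ac)) / (2a)
Here a = 1, b = 12, c = -3
Discriminant = b^2 - 4ac = 12^2 - 4(1)(-3) = 144 + 12 = 156
Since discriminant = 156 > 0, there are two real roots.
x = (-12 ± 2*sqrt(39)) / 2
Simplifying: x = -6 ± sqrt(39)
Numerically: x ≈ 0.2450 or x ≈ -12.2450

x = -6 + sqrt(39) or x = -6 - sqrt(39)


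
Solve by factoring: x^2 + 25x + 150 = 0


We need two numbers that multiply to 150 and add to 25.
Those numbers are 15 and 10 (since 15 * 10 = 150 and 15 + 10 = 25).
So x^2 + 25x + 150 = (x + 15)(x + 10) = 0
Setting each factor to zero: x = -15 or x = -10

x = -15, x = -10


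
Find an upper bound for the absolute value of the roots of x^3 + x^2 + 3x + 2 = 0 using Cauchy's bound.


Cauchy's bound: all roots r satisfy |r| <= 1 + max(|a_i/a_n|) for i = 0,...,n-1
where a_n is the leading coefficient.

Coefficients: [1, 1, 3, 2]
Leading coefficient a_n = 1
Ratios |a_i/a_n|: 1, 3, 2
Maximum ratio: 3
Cauchy's bound: |r| <= 1 + 3 = 4

Upper bound = 4


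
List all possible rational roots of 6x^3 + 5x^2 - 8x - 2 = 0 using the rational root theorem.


Rational root theorem: possible roots are ±p/q where:
  p divides the constant term (-2): p ∈ {1, 2}
  q divides the leading coefficient (6): q ∈ {1, 2, 3, 6}

All possible rational roots: -2, -1, -2/3, -1/2, -1/3, -1/6, 1/6, 1/3, 1/2, 2/3, 1, 2

-2, -1, -2/3, -1/2, -1/3, -1/6, 1/6, 1/3, 1/2, 2/3, 1, 2


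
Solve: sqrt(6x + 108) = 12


Square both sides: 6x + 108 = 12^2 = 144
6x = 144 - 108 = 36
x = 6
Check: sqrt(6*6 + 108) = sqrt(144) = 12 ✓

x = 6


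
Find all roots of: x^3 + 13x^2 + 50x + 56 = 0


Let p(x) = x^3 + 13x^2 + 50x + 56. By the rational root theorem (leading coefficient 1), any rational root is an integer divisor of 56: try ±1, ±2, ... in turn.
Test x = 1: value = 120 ≠ 0.
Test x = -1: value = 18 ≠ 0.
Test x = 2: value = 216 ≠ 0.
Test x = -2: value = 0 ✓, so (x + 2) is a factor.
Synthetic division by (x + 2): bring down 1; 1(-2) + 13 = 11; 11(-2) + 50 = 28; 28(-2) + 56 = 0 → quotient x^2 + 11x + 28, remainder 0.
Solve the quadratic x^2 + 11x + 28 = 0: discriminant = 11^2 - 4(1)(28) = 121 - 112 = 9.
sqrt(9) = 3, so x = (-11 ± 3)/2: x = -4 or x = -7.
Collecting all roots found:

x = -7, x = -4, x = -2


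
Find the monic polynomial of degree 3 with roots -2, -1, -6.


A monic polynomial with roots -2, -1, -6 is:
p(x) = (x + 2)(x + 1)(x + 6)
After multiplying by (x + 2): x + 2
After multiplying by (x + 1): x^2 + 3x + 2
After multiplying by (x + 6): x^3 + 9x^2 + 20x + 12

x^3 + 9x^2 + 20x + 12


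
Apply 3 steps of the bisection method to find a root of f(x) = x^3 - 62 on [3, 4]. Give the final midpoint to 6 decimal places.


f(x) = x^3 - 62
f(3) = -35 < 0
f(4) = 2 > 0

Step 1: midpoint = (3.000000 + 4.000000)/2 = 3.500000
  f(3.500000) = -19.125000
  f(mid) < 0, so root is in [3.500000, 4.000000]

Step 2: midpoint = (3.500000 + 4.000000)/2 = 3.750000
  f(3.750000) = -9.265625
  f(mid) < 0, so root is in [3.750000, 4.000000]

Step 3: midpoint = (3.750000 + 4.000000)/2 = 3.875000
  f(3.875000) = -3.814453
  f(mid) < 0, so root is in [3.875000, 4.000000]

midpoint = 3.875000


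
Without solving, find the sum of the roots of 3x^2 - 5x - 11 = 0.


By Vieta's formulas for ax^2 + bx + c = 0:
  Sum of roots = -b/a
  Product of roots = c/a

Here a = 3, b = -5, c = -11
Sum = -(-5)/3 = 5/3
Product = -11/3 = -11/3

Sum = 5/3


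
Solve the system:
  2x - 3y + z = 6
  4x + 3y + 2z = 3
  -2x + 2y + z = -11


Using Cramer's rule. Expand each determinant along the first row.
D  = 2*[3*1 - 2*2] - (-3)*[4*1 - 2*(-2)] + 1*[4*2 - 3*(-2)]
  = 2*(-1) - (-3)*(8) + 1*(14) = 36
Dx = 6*[3*1 - 2*2] - (-3)*[3*1 - 2*(-11)] + 1*[3*2 - 3*(-11)]
  = 6*(-1) - (-3)*(25) + 1*(39) = 108
Dy = 2*[3*1 - 2*(-11)] - 6*[4*1 - 2*(-2)] + 1*[4*(-11) - 3*(-2)]
  = 2*(25) - 6*(8) + 1*(-38) = -36
Dz = 2*[3*(-11) - 3*2] - (-3)*[4*(-11) - 3*(-2)] + 6*[4*2 - 3*(-2)]
  = 2*(-39) - (-3)*(-38) + 6*(14) = -108
x = Dx/D = 108/36 = 3, y = Dy/D = -36/36 = -1, z = Dz/D = -108/36 = -3
Check eq1: (2)(3) + (-3)(-1) + (1)(-3) = 6 = 6 ✓
Check eq2: (4)(3) + (3)(-1) + (2)(-3) = 3 = 3 ✓
Check eq3: (-2)(3) + (2)(-1) + (1)(-3) = -11 = -11 ✓

x = 3, y = -1, z = -3


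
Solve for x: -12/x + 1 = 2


Subtract 1 from both sides: -12/x = 1
Multiply both sides by x: -12 = 1 * x
Divide by 1: x = -12

x = -12


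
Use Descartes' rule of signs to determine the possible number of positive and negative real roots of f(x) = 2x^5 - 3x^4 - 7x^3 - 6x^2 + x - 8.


Descartes' rule of signs:

For positive roots, count sign changes in f(x) = 2x^5 - 3x^4 - 7x^3 - 6x^2 + x - 8:
Signs of coefficients: +, -, -, -, +, -
Number of sign changes: 3
Possible positive real roots: 3, 1

For negative roots, examine f(-x) = -2x^5 - 3x^4 + 7x^3 - 6x^2 - x - 8:
Signs of coefficients: -, -, +, -, -, -
Number of sign changes: 2
Possible negative real roots: 2, 0

Positive roots: 3 or 1; Negative roots: 2 or 0


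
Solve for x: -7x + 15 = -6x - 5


Starting with: -7x + 15 = -6x - 5
Move all x terms to left: (-7 + 6)x = -5 - 15
Simplify: -x = -20
Divide both sides by -1: x = 20

x = 20


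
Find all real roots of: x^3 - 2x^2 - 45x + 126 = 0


Let p(x) = x^3 - 2x^2 - 45x + 126. By the rational root theorem (leading coefficient 1), any rational root is an integer divisor of 126: try ±1, ±2, ... in turn.
Test x = 1: value = 80 ≠ 0.
Test x = -1: value = 168 ≠ 0.
Test x = 2: value = 36 ≠ 0.
Test x = -2: value = 200 ≠ 0.
Test x = 3: value = 0 ✓, so (x - 3) is a factor.
Synthetic division by (x - 3): bring down 1; 1(3) - 2 = 1; 1(3) - 45 = -42; (-42)(3) + 126 = 0 → quotient x^2 + x - 42, remainder 0.
Solve the quadratic x^2 + x - 42 = 0: discriminant = 1^2 - 4(1)(-42) = 1 + 168 = 169.
sqrt(169) = 13, so x = (-1 ± 13)/2: x = 6 or x = -7.

x = -7, x = 3, x = 6


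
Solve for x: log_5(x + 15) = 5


Convert to exponential form: x + 15 = 5^5 = 3125
x = 3125 - 15 = 3110
Check: log_5(3110 + 15) = log_5(3125) = log_5(3125) = 5 ✓

x = 3110


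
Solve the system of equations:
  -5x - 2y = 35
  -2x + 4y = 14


Using Cramer's rule:
Determinant D = (-5)(4) - (-2)(-2) = -20 - 4 = -24
Dx = (35)(4) - (14)(-2) = 140 + 28 = 168
Dy = (-5)(14) - (-2)(35) = -70 + 70 = 0
x = Dx/D = 168/-24 = -7
y = Dy/D = 0/-24 = 0

x = -7, y = 0


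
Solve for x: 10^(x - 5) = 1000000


Express both sides with the same base.
1000000 = 10^6
Since the bases match, equate exponents: x - 5 = 6
So x = 6 - (-5) = 11

x = 11


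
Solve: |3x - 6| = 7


An absolute value equation |expr| = 7 gives two cases:
Case 1: 3x - 6 = 7
  3x = 13, so x = 13/3
Case 2: 3x - 6 = -7
  3x = -1, so x = -1/3

x = -1/3, x = 13/3


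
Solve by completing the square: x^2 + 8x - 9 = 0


Start: x^2 + 8x - 9 = 0
Move constant: x^2 + 8x = 9
Half of 8 is 4, squared is 16
Add 16 to both sides: x^2 + 8x + 16 = 25
(x + 4)^2 = 25
x + 4 = ±5
x = -4 + 5 = 1 or x = -4 - 5 = -9

x = -9, x = 1


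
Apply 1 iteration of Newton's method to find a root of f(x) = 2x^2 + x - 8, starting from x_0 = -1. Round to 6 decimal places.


Newton's method: x_(n+1) = x_n - f(x_n)/f'(x_n)
f(x) = 2x^2 + x - 8
f'(x) = 4x + 1

Iteration 1:
  f(-1.000000) = -7.000000
  f'(-1.000000) = -3.000000
  x_1 = -1.000000 - (-7.000000)/(-3.000000) = -3.333333

x_1 = -3.333333


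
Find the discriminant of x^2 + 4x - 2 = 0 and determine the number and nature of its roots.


For ax^2 + bx + c = 0, discriminant D = b^2 - 4ac
Here a = 1, b = 4, c = -2
D = (4)^2 - 4(1)(-2) = 16 + 8 = 24

D = 24 > 0 but not a perfect square
The equation has 2 distinct real irrational roots.

Discriminant = 24, 2 distinct real irrational roots


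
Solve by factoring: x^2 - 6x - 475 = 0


We need two numbers that multiply to -475 and add to -6.
Those numbers are -25 and 19 (since (-25) * 19 = -475 and (-25) + 19 = -6).
So x^2 - 6x - 475 = (x - 25)(x + 19) = 0
Setting each factor to zero: x = 25 or x = -19

x = -19, x = 25


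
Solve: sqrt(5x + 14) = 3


Square both sides: 5x + 14 = 3^2 = 9
5x = 9 - 14 = -5
x = -1
Check: sqrt(5*(-1) + 14) = sqrt(9) = 3 ✓

x = -1


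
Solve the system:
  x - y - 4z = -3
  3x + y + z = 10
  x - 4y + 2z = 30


Using Cramer's rule. Expand each determinant along the first row.
D  = 1*[1*2 - 1*(-4)] - (-1)*[3*2 - 1*1] + (-4)*[3*(-4) - 1*1]
  = 1*(6) - (-1)*(5) + (-4)*(-13) = 63
Dx = (-3)*[1*2 - 1*(-4)] - (-1)*[10*2 - 1*30] + (-4)*[10*(-4) - 1*30]
  = (-3)*(6) - (-1)*(-10) + (-4)*(-70) = 252
Dy = 1*[10*2 - 1*30] - (-3)*[3*2 - 1*1] + (-4)*[3*30 - 10*1]
  = 1*(-10) - (-3)*(5) + (-4)*(80) = -315
Dz = 1*[1*30 - 10*(-4)] - (-1)*[3*30 - 10*1] + (-3)*[3*(-4) - 1*1]
  = 1*(70) - (-1)*(80) + (-3)*(-13) = 189
x = Dx/D = 252/63 = 4, y = Dy/D = -315/63 = -5, z = Dz/D = 189/63 = 3
Check eq1: (1)(4) + (-1)(-5) + (-4)(3) = -3 = -3 ✓
Check eq2: (3)(4) + (1)(-5) + (1)(3) = 10 = 10 ✓
Check eq3: (1)(4) + (-4)(-5) + (2)(3) = 30 = 30 ✓

x = 4, y = -5, z = 3


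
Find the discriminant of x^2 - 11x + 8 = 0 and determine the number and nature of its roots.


For ax^2 + bx + c = 0, discriminant D = b^2 - 4ac
Here a = 1, b = -11, c = 8
D = (-11)^2 - 4(1)(8) = 121 - 32 = 89

D = 89 > 0 but not a perfect square
The equation has 2 distinct real irrational roots.

Discriminant = 89, 2 distinct real irrational roots


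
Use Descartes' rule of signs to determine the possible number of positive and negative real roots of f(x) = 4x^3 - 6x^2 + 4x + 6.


Descartes' rule of signs:

For positive roots, count sign changes in f(x) = 4x^3 - 6x^2 + 4x + 6:
Signs of coefficients: +, -, +, +
Number of sign changes: 2
Possible positive real roots: 2, 0

For negative roots, examine f(-x) = -4x^3 - 6x^2 - 4x + 6:
Signs of coefficients: -, -, -, +
Number of sign changes: 1
Possible negative real roots: 1

Positive roots: 2 or 0; Negative roots: 1


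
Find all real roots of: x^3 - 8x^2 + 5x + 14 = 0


Let p(x) = x^3 - 8x^2 + 5x + 14. By the rational root theorem (leading coefficient 1), any rational root is an integer divisor of 14: try ±1, ±2, ... in turn.
Test x = 1: value = 12 ≠ 0.
Test x = -1: value = 0 ✓, so (x + 1) is a factor.
Synthetic division by (x + 1): bring down 1; 1(-1) - 8 = -9; (-9)(-1) + 5 = 14; 14(-1) + 14 = 0 → quotient x^2 - 9x + 14, remainder 0.
Solve the quadratic x^2 - 9x + 14 = 0: discriminant = (-9)^2 - 4(1)(14) = 81 - 56 = 25.
sqrt(25) = 5, so x = (9 ± 5)/2: x = 7 or x = 2.

x = -1, x = 2, x = 7


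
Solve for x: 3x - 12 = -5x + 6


Starting with: 3x - 12 = -5x + 6
Move all x terms to left: (3 + 5)x = 6 + 12
Simplify: 8x = 18
Divide both sides by 8: x = 9/4

x = 9/4


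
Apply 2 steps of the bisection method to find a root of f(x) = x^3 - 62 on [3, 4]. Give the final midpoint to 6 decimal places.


f(x) = x^3 - 62
f(3) = -35 < 0
f(4) = 2 > 0

Step 1: midpoint = (3.000000 + 4.000000)/2 = 3.500000
  f(3.500000) = -19.125000
  f(mid) < 0, so root is in [3.500000, 4.000000]

Step 2: midpoint = (3.500000 + 4.000000)/2 = 3.750000
  f(3.750000) = -9.265625
  f(mid) < 0, so root is in [3.750000, 4.000000]

midpoint = 3.750000


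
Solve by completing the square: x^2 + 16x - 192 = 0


Start: x^2 + 16x - 192 = 0
Move constant: x^2 + 16x = 192
Half of 16 is 8, squared is 64
Add 64 to both sides: x^2 + 16x + 64 = 256
(x + 8)^2 = 256
x + 8 = ±16
x = -8 + 16 = 8 or x = -8 - 16 = -24

x = -24, x = 8


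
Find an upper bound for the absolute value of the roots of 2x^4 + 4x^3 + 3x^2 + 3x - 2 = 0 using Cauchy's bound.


Cauchy's bound: all roots r satisfy |r| <= 1 + max(|a_i/a_n|) for i = 0,...,n-1
where a_n is the leading coefficient.

Coefficients: [2, 4, 3, 3, -2]
Leading coefficient a_n = 2
Ratios |a_i/a_n|: 2, 3/2, 3/2, 1
Maximum ratio: 2
Cauchy's bound: |r| <= 1 + 2 = 3

Upper bound = 3


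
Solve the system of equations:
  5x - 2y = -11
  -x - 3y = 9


Using Cramer's rule:
Determinant D = (5)(-3) - (-1)(-2) = -15 - 2 = -17
Dx = (-11)(-3) - (9)(-2) = 33 + 18 = 51
Dy = (5)(9) - (-1)(-11) = 45 - 11 = 34
x = Dx/D = 51/-17 = -3
y = Dy/D = 34/-17 = -2

x = -3, y = -2


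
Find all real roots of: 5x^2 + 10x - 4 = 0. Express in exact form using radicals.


Using the quadratic formula: x = (-b ± sqrt(b^2 - 4ac)) / (2a)
Here a = 5, b = 10, c = -4
Discriminant = b^2 - 4ac = 10^2 - 4(5)(-4) = 100 + 80 = 180
Since discriminant = 180 > 0, there are two real roots.
x = (-10 ± 6*sqrt(5)) / 10
Simplifying: x = (-5 ± 3*sqrt(5)) / 5
Numerically: x ≈ 0.3416 or x ≈ -2.3416

x = (-5 + 3*sqrt(5)) / 5 or x = (-5 - 3*sqrt(5)) / 5


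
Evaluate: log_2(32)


We need the exponent such that 2^? = 32
2^5 = 32
Therefore log_2(32) = 5

5


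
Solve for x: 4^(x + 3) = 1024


Express both sides with the same base.
1024 = 4^5
Since the bases match, equate exponents: x + 3 = 5
So x = 5 - (3) = 2

x = 2


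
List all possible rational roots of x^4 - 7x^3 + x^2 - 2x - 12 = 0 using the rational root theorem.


Rational root theorem: possible roots are ±p/q where:
  p divides the constant term (-12): p ∈ {1, 2, 3, 4, 6, 12}
  q divides the leading coefficient (1): q ∈ {1}

All possible rational roots: -12, -6, -4, -3, -2, -1, 1, 2, 3, 4, 6, 12

-12, -6, -4, -3, -2, -1, 1, 2, 3, 4, 6, 12


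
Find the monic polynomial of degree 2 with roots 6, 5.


A monic polynomial with roots 6, 5 is:
p(x) = (x - 6)(x - 5)
After multiplying by (x - 6): x - 6
After multiplying by (x - 5): x^2 - 11x + 30

x^2 - 11x + 30


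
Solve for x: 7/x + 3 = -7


Subtract 3 from both sides: 7/x = -10
Multiply both sides by x: 7 = -10 * x
Divide by -10: x = -7/10

x = -7/10


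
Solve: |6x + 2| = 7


An absolute value equation |expr| = 7 gives two cases:
Case 1: 6x + 2 = 7
  6x = 5, so x = 5/6
Case 2: 6x + 2 = -7
  6x = -9, so x = -3/2

x = -3/2, x = 5/6


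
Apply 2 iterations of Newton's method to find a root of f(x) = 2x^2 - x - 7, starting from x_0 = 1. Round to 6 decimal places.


Newton's method: x_(n+1) = x_n - f(x_n)/f'(x_n)
f(x) = 2x^2 - x - 7
f'(x) = 4x - 1

Iteration 1:
  f(1.000000) = -6.000000
  f'(1.000000) = 3.000000
  x_1 = 1.000000 - (-6.000000)/(3.000000) = 3.000000

Iteration 2:
  f(3.000000) = 8.000000
  f'(3.000000) = 11.000000
  x_2 = 3.000000 - (8.000000)/(11.000000) = 2.272727

x_2 = 2.272727


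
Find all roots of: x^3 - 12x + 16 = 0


Let p(x) = x^3 - 12x + 16. By the rational root theorem (leading coefficient 1), any rational root is an integer divisor of 16: try ±1, ±2, ... in turn.
Test x = 1: value = 5 ≠ 0.
Test x = -1: value = 27 ≠ 0.
Test x = 2: value = 0 ✓, so (x - 2) is a factor.
Synthetic division by (x - 2): bring down 1; 1(2) + 0 = 2; 2(2) - 12 = -8; (-8)(2) + 16 = 0 → quotient x^2 + 2x - 8, remainder 0.
Solve the quadratic x^2 + 2x - 8 = 0: discriminant = 2^2 - 4(1)(-8) = 4 + 32 = 36.
sqrt(36) = 6, so x = (-2 ± 6)/2: x = 2 or x = -4.
Collecting all roots found:

x = -4, x = 2 (multiplicity 2)


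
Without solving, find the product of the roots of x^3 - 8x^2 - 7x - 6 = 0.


By Vieta's formulas for x^3 + bx^2 + cx + d = 0:
  r1 + r2 + r3 = -b/a = 8
  r1*r2 + r1*r3 + r2*r3 = c/a = -7
  r1*r2*r3 = -d/a = 6


Product = 6


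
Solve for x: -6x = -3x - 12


Starting with: -6x = -3x - 12
Move all x terms to left: (-6 + 3)x = -12 - 0
Simplify: -3x = -12
Divide both sides by -3: x = 4

x = 4


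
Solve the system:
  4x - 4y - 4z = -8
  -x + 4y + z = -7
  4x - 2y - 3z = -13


Using Cramer's rule. Expand each determinant along the first row.
D  = 4*[4*(-3) - 1*(-2)] - (-4)*[(-1)*(-3) - 1*4] + (-4)*[(-1)*(-2) - 4*4]
  = 4*(-10) - (-4)*(-1) + (-4)*(-14) = 12
Dx = (-8)*[4*(-3) - 1*(-2)] - (-4)*[(-7)*(-3) - 1*(-13)] + (-4)*[(-7)*(-2) - 4*(-13)]
  = (-8)*(-10) - (-4)*(34) + (-4)*(66) = -48
Dy = 4*[(-7)*(-3) - 1*(-13)] - (-8)*[(-1)*(-3) - 1*4] + (-4)*[(-1)*(-13) - (-7)*4]
  = 4*(34) - (-8)*(-1) + (-4)*(41) = -36
Dz = 4*[4*(-13) - (-7)*(-2)] - (-4)*[(-1)*(-13) - (-7)*4] + (-8)*[(-1)*(-2) - 4*4]
  = 4*(-66) - (-4)*(41) + (-8)*(-14) = 12
x = Dx/D = -48/12 = -4, y = Dy/D = -36/12 = -3, z = Dz/D = 12/12 = 1
Check eq1: (4)(-4) + (-4)(-3) + (-4)(1) = -8 = -8 ✓
Check eq2: (-1)(-4) + (4)(-3) + (1)(1) = -7 = -7 ✓
Check eq3: (4)(-4) + (-2)(-3) + (-3)(1) = -13 = -13 ✓

x = -4, y = -3, z = 1


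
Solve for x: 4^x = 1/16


Express both sides with the same base.
1/16 = 4^(-2)
Since the bases match: x = -2

x = -2


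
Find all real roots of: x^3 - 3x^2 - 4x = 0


The constant term is 0, so x = 0 is a root. Factor out x:
  x(x^2 - 3x - 4) = 0
Solve the quadratic x^2 - 3x - 4 = 0: discriminant = (-3)^2 - 4(1)(-4) = 9 + 16 = 25.
sqrt(25) = 5, so x = (3 ± 5)/2: x = 4 or x = -1.

x = -1, x = 0, x = 4


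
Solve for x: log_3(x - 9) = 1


Convert to exponential form: x - 9 = 3^1 = 3
x = 3 + 9 = 12
Check: log_3(12 - 9) = log_3(3) = log_3(3) = 1 ✓

x = 12


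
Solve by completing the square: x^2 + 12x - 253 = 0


Start: x^2 + 12x - 253 = 0
Move constant: x^2 + 12x = 253
Half of 12 is 6, squared is 36
Add 36 to both sides: x^2 + 12x + 36 = 289
(x + 6)^2 = 289
x + 6 = ±17
x = -6 + 17 = 11 or x = -6 - 17 = -23

x = -23, x = 11


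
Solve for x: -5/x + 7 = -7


Subtract 7 from both sides: -5/x = -14
Multiply both sides by x: -5 = -14 * x
Divide by -14: x = 5/14

x = 5/14


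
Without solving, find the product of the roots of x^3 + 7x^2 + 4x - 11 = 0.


By Vieta's formulas for x^3 + bx^2 + cx + d = 0:
  r1 + r2 + r3 = -b/a = -7
  r1*r2 + r1*r3 + r2*r3 = c/a = 4
  r1*r2*r3 = -d/a = 11


Product = 11


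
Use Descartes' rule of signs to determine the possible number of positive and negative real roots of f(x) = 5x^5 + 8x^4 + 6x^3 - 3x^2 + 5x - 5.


Descartes' rule of signs:

For positive roots, count sign changes in f(x) = 5x^5 + 8x^4 + 6x^3 - 3x^2 + 5x - 5:
Signs of coefficients: +, +, +, -, +, -
Number of sign changes: 3
Possible positive real roots: 3, 1

For negative roots, examine f(-x) = -5x^5 + 8x^4 - 6x^3 - 3x^2 - 5x - 5:
Signs of coefficients: -, +, -, -, -, -
Number of sign changes: 2
Possible negative real roots: 2, 0

Positive roots: 3 or 1; Negative roots: 2 or 0


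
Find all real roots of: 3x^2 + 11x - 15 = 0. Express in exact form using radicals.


Using the quadratic formula: x = (-b ± sqrt(b^2 - 4ac)) / (2a)
Here a = 3, b = 11, c = -15
Discriminant = b^2 - 4ac = 11^2 - 4(3)(-15) = 121 + 180 = 301
Since discriminant = 301 > 0, there are two real roots.
x = (-11 ± sqrt(301)) / 6
Numerically: x ≈ 1.0582 or x ≈ -4.7249

x = (-11 + sqrt(301)) / 6 or x = (-11 - sqrt(301)) / 6


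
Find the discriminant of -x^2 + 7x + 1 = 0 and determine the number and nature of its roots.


For ax^2 + bx + c = 0, discriminant D = b^2 - 4ac
Here a = -1, b = 7, c = 1
D = (7)^2 - 4(-1)(1) = 49 + 4 = 53

D = 53 > 0 but not a perfect square
The equation has 2 distinct real irrational roots.

Discriminant = 53, 2 distinct real irrational roots


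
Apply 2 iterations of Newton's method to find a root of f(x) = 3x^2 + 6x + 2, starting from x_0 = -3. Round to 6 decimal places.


Newton's method: x_(n+1) = x_n - f(x_n)/f'(x_n)
f(x) = 3x^2 + 6x + 2
f'(x) = 6x + 6

Iteration 1:
  f(-3.000000) = 11.000000
  f'(-3.000000) = -12.000000
  x_1 = -3.000000 - (11.000000)/(-12.000000) = -2.083333

Iteration 2:
  f(-2.083333) = 2.520833
  f'(-2.083333) = -6.500000
  x_2 = -2.083333 - (2.520833)/(-6.500000) = -1.695513

x_2 = -1.695513


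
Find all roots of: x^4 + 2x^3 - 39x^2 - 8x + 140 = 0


Let p(x) = x^4 + 2x^3 - 39x^2 - 8x + 140. By the rational root theorem (leading coefficient 1), any rational root is an integer divisor of 140: try ±1, ±2, ... in turn.
Test x = 1: value = 96 ≠ 0.
Test x = -1: value = 108 ≠ 0.
Test x = 2: value = 0 ✓, so (x - 2) is a factor.
Synthetic division by (x - 2): bring down 1; 1(2) + 2 = 4; 4(2) - 39 = -31; (-31)(2) - 8 = -70; (-70)(2) + 140 = 0 → quotient x^3 + 4x^2 - 31x - 70, remainder 0.
Continue with the quotient x^3 + 4x^2 - 31x - 70 (candidates must divide 70; re-test x = 2 first in case it repeats).
Test x = 2: value = -108 ≠ 0.
Test x = -2: value = 0 ✓, so (x + 2) is a factor.
Synthetic division by (x + 2): bring down 1; 1(-2) + 4 = 2; 2(-2) - 31 = -35; (-35)(-2) - 70 = 0 → quotient x^2 + 2x - 35, remainder 0.
Solve the quadratic x^2 + 2x - 35 = 0: discriminant = 2^2 - 4(1)(-35) = 4 + 140 = 144.
sqrt(144) = 12, so x = (-2 ± 12)/2: x = 5 or x = -7.
Collecting all roots found:

x = -7, x = -2, x = 2, x = 5


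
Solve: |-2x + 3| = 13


An absolute value equation |expr| = 13 gives two cases:
Case 1: -2x + 3 = 13
  -2x = 10, so x = -5
Case 2: -2x + 3 = -13
  -2x = -16, so x = 8

x = -5, x = 8


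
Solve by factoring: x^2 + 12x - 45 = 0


We need two numbers that multiply to -45 and add to 12.
Those numbers are 15 and -3 (since 15 * (-3) = -45 and 15 + (-3) = 12).
So x^2 + 12x - 45 = (x + 15)(x - 3) = 0
Setting each factor to zero: x = -15 or x = 3

x = -15, x = 3


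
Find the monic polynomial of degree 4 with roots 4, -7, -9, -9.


A monic polynomial with roots 4, -7, -9, -9 is:
p(x) = (x - 4)(x + 7)(x + 9)(x + 9)
After multiplying by (x - 4): x - 4
After multiplying by (x + 7): x^2 + 3x - 28
After multiplying by (x + 9): x^3 + 12x^2 - x - 252
After multiplying by (x + 9): x^4 + 21x^3 + 107x^2 - 261x - 2268

x^4 + 21x^3 + 107x^2 - 261x - 2268


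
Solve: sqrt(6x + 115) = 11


Square both sides: 6x + 115 = 11^2 = 121
6x = 121 - 115 = 6
x = 1
Check: sqrt(6*1 + 115) = sqrt(121) = 11 ✓

x = 1


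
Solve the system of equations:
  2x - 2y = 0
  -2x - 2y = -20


Using Cramer's rule:
Determinant D = (2)(-2) - (-2)(-2) = -4 - 4 = -8
Dx = (0)(-2) - (-20)(-2) = 0 - 40 = -40
Dy = (2)(-20) - (-2)(0) = -40 - 0 = -40
x = Dx/D = -40/-8 = 5
y = Dy/D = -40/-8 = 5

x = 5, y = 5


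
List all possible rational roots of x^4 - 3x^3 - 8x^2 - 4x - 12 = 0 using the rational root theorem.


Rational root theorem: possible roots are ±p/q where:
  p divides the constant term (-12): p ∈ {1, 2, 3, 4, 6, 12}
  q divides the leading coefficient (1): q ∈ {1}

All possible rational roots: -12, -6, -4, -3, -2, -1, 1, 2, 3, 4, 6, 12

-12, -6, -4, -3, -2, -1, 1, 2, 3, 4, 6, 12


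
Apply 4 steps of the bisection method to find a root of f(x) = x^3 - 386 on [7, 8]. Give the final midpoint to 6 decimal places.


f(x) = x^3 - 386
f(7) = -43 < 0
f(8) = 126 > 0

Step 1: midpoint = (7.000000 + 8.000000)/2 = 7.500000
  f(7.500000) = 35.875000
  f(mid) > 0, so root is in [7.000000, 7.500000]

Step 2: midpoint = (7.000000 + 7.500000)/2 = 7.250000
  f(7.250000) = -4.921875
  f(mid) < 0, so root is in [7.250000, 7.500000]

Step 3: midpoint = (7.250000 + 7.500000)/2 = 7.375000
  f(7.375000) = 15.130859
  f(mid) > 0, so root is in [7.250000, 7.375000]

Step 4: midpoint = (7.250000 + 7.375000)/2 = 7.312500
  f(7.312500) = 5.018799
  f(mid) > 0, so root is in [7.250000, 7.312500]

midpoint = 7.312500


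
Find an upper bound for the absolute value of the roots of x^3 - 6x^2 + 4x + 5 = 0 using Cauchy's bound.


Cauchy's bound: all roots r satisfy |r| <= 1 + max(|a_i/a_n|) for i = 0,...,n-1
where a_n is the leading coefficient.

Coefficients: [1, -6, 4, 5]
Leading coefficient a_n = 1
Ratios |a_i/a_n|: 6, 4, 5
Maximum ratio: 6
Cauchy's bound: |r| <= 1 + 6 = 7

Upper bound = 7


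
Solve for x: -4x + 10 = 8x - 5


Starting with: -4x + 10 = 8x - 5
Move all x terms to left: (-4 - 8)x = -5 - 10
Simplify: -12x = -15
Divide both sides by -12: x = 5/4

x = 5/4


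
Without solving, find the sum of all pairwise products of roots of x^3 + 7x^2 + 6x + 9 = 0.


By Vieta's formulas for x^3 + bx^2 + cx + d = 0:
  r1 + r2 + r3 = -b/a = -7
  r1*r2 + r1*r3 + r2*r3 = c/a = 6
  r1*r2*r3 = -d/a = -9


Sum of pairwise products = 6


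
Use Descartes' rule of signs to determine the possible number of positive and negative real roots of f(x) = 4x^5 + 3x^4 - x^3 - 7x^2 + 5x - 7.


Descartes' rule of signs:

For positive roots, count sign changes in f(x) = 4x^5 + 3x^4 - x^3 - 7x^2 + 5x - 7:
Signs of coefficients: +, +, -, -, +, -
Number of sign changes: 3
Possible positive real roots: 3, 1

For negative roots, examine f(-x) = -4x^5 + 3x^4 + x^3 - 7x^2 - 5x - 7:
Signs of coefficients: -, +, +, -, -, -
Number of sign changes: 2
Possible negative real roots: 2, 0

Positive roots: 3 or 1; Negative roots: 2 or 0


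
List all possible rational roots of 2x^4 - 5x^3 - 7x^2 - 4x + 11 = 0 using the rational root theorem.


Rational root theorem: possible roots are ±p/q where:
  p divides the constant term (11): p ∈ {1, 11}
  q divides the leading coefficient (2): q ∈ {1, 2}

All possible rational roots: -11, -11/2, -1, -1/2, 1/2, 1, 11/2, 11

-11, -11/2, -1, -1/2, 1/2, 1, 11/2, 11


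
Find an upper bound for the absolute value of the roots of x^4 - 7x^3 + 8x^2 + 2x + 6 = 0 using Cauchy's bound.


Cauchy's bound: all roots r satisfy |r| <= 1 + max(|a_i/a_n|) for i = 0,...,n-1
where a_n is the leading coefficient.

Coefficients: [1, -7, 8, 2, 6]
Leading coefficient a_n = 1
Ratios |a_i/a_n|: 7, 8, 2, 6
Maximum ratio: 8
Cauchy's bound: |r| <= 1 + 8 = 9

Upper bound = 9


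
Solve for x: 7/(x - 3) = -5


Multiply both sides by (x - 3): 7 = -5(x - 3)
Distribute: 7 = -5x + 15
-5x = 7 - 15 = -8
x = 8/5

x = 8/5


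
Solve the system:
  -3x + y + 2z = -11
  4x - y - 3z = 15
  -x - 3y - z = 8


Using Cramer's rule. Expand each determinant along the first row.
D  = (-3)*[(-1)*(-1) - (-3)*(-3)] - 1*[4*(-1) - (-3)*(-1)] + 2*[4*(-3) - (-1)*(-1)]
  = (-3)*(-8) - 1*(-7) + 2*(-13) = 5
Dx = (-11)*[(-1)*(-1) - (-3)*(-3)] - 1*[15*(-1) - (-3)*8] + 2*[15*(-3) - (-1)*8]
  = (-11)*(-8) - 1*(9) + 2*(-37) = 5
Dy = (-3)*[15*(-1) - (-3)*8] - (-11)*[4*(-1) - (-3)*(-1)] + 2*[4*8 - 15*(-1)]
  = (-3)*(9) - (-11)*(-7) + 2*(47) = -10
Dz = (-3)*[(-1)*8 - 15*(-3)] - 1*[4*8 - 15*(-1)] + (-11)*[4*(-3) - (-1)*(-1)]
  = (-3)*(37) - 1*(47) + (-11)*(-13) = -15
x = Dx/D = 5/5 = 1, y = Dy/D = -10/5 = -2, z = Dz/D = -15/5 = -3
Check eq1: (-3)(1) + (1)(-2) + (2)(-3) = -11 = -11 ✓
Check eq2: (4)(1) + (-1)(-2) + (-3)(-3) = 15 = 15 ✓
Check eq3: (-1)(1) + (-3)(-2) + (-1)(-3) = 8 = 8 ✓

x = 1, y = -2, z = -3


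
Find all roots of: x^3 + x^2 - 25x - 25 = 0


Let p(x) = x^3 + x^2 - 25x - 25. By the rational root theorem (leading coefficient 1), any rational root is an integer divisor of 25: try ±1, ±2, ... in turn.
Test x = 1: value = -48 ≠ 0.
Test x = -1: value = 0 ✓, so (x + 1) is a factor.
Synthetic division by (x + 1): bring down 1; 1(-1) + 1 = 0; 0(-1) - 25 = -25; (-25)(-1) - 25 = 0 → quotient x^2 - 25, remainder 0.
Solve the quadratic x^2 - 25 = 0: discriminant = 0^2 - 4(1)(-25) = 0 + 100 = 100.
sqrt(100) = 10, so x = (0 ± 10)/2: x = 5 or x = -5.
Collecting all roots found:

x = -5, x = -1, x = 5


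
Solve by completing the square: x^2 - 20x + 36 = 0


Start: x^2 - 20x + 36 = 0
Move constant: x^2 - 20x = -36
Half of -20 is -10, squared is 100
Add 100 to both sides: x^2 - 20x + 100 = 64
(x - 10)^2 = 64
x - 10 = ±8
x = 10 + 8 = 18 or x = 10 - 8 = 2

x = 2, x = 18


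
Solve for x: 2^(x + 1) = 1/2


Express both sides with the same base.
1/2 = 2^(-1)
Since the bases match, equate exponents: x + 1 = -1
So x = -1 - (1) = -2

x = -2


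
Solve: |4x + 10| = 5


An absolute value equation |expr| = 5 gives two cases:
Case 1: 4x + 10 = 5
  4x = -5, so x = -5/4
Case 2: 4x + 10 = -5
  4x = -15, so x = -15/4

x = -15/4, x = -5/4


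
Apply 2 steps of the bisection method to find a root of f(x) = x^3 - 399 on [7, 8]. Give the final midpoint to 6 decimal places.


f(x) = x^3 - 399
f(7) = -56 < 0
f(8) = 113 > 0

Step 1: midpoint = (7.000000 + 8.000000)/2 = 7.500000
  f(7.500000) = 22.875000
  f(mid) > 0, so root is in [7.000000, 7.500000]

Step 2: midpoint = (7.000000 + 7.500000)/2 = 7.250000
  f(7.250000) = -17.921875
  f(mid) < 0, so root is in [7.250000, 7.500000]

midpoint = 7.250000


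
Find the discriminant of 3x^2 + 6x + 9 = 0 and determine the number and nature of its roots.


For ax^2 + bx + c = 0, discriminant D = b^2 - 4ac
Here a = 3, b = 6, c = 9
D = (6)^2 - 4(3)(9) = 36 - 108 = -72

D = -72 < 0
The equation has no real roots (2 complex conjugate roots).

Discriminant = -72, no real roots (2 complex conjugate roots)


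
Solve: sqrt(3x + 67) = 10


Square both sides: 3x + 67 = 10^2 = 100
3x = 100 - 67 = 33
x = 11
Check: sqrt(3*11 + 67) = sqrt(100) = 10 ✓

x = 11


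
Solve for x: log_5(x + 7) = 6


Convert to exponential form: x + 7 = 5^6 = 15625
x = 15625 - 7 = 15618
Check: log_5(15618 + 7) = log_5(15625) = log_5(15625) = 6 ✓

x = 15618


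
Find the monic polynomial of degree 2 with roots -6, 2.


A monic polynomial with roots -6, 2 is:
p(x) = (x + 6)(x - 2)
After multiplying by (x + 6): x + 6
After multiplying by (x - 2): x^2 + 4x - 12

x^2 + 4x - 12


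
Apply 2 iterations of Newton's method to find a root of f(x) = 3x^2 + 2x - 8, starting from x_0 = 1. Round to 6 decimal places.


Newton's method: x_(n+1) = x_n - f(x_n)/f'(x_n)
f(x) = 3x^2 + 2x - 8
f'(x) = 6x + 2

Iteration 1:
  f(1.000000) = -3.000000
  f'(1.000000) = 8.000000
  x_1 = 1.000000 - (-3.000000)/(8.000000) = 1.375000

Iteration 2:
  f(1.375000) = 0.421875
  f'(1.375000) = 10.250000
  x_2 = 1.375000 - (0.421875)/(10.250000) = 1.333841

x_2 = 1.333841


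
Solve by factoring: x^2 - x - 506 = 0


We need two numbers that multiply to -506 and add to -1.
Those numbers are 22 and -23 (since 22 * (-23) = -506 and 22 + (-23) = -1).
So x^2 - x - 506 = (x + 22)(x - 23) = 0
Setting each factor to zero: x = -22 or x = 23

x = -22, x = 23


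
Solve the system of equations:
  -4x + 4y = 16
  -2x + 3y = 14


Using Cramer's rule:
Determinant D = (-4)(3) - (-2)(4) = -12 + 8 = -4
Dx = (16)(3) - (14)(4) = 48 - 56 = -8
Dy = (-4)(14) - (-2)(16) = -56 + 32 = -24
x = Dx/D = -8/-4 = 2
y = Dy/D = -24/-4 = 6

x = 2, y = 6


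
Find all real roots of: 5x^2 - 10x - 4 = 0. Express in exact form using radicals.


Using the quadratic formula: x = (-b ± sqrt(b^2 - 4ac)) / (2a)
Here a = 5, b = -10, c = -4
Discriminant = b^2 - 4ac = (-10)^2 - 4(5)(-4) = 100 + 80 = 180
Since discriminant = 180 > 0, there are two real roots.
x = (10 ± 6*sqrt(5)) / 10
Simplifying: x = (5 ± 3*sqrt(5)) / 5
Numerically: x ≈ 2.3416 or x ≈ -0.3416

x = (5 + 3*sqrt(5)) / 5 or x = (5 - 3*sqrt(5)) / 5


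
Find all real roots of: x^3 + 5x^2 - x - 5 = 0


Let p(x) = x^3 + 5x^2 - x - 5. By the rational root theorem (leading coefficient 1), any rational root is an integer divisor of 5: try ±1, ±2, ... in turn.
Test x = 1: value = 0 ✓, so (x - 1) is a factor.
Synthetic division by (x - 1): bring down 1; 1(1) + 5 = 6; 6(1) - 1 = 5; 5(1) - 5 = 0 → quotient x^2 + 6x + 5, remainder 0.
Solve the quadratic x^2 + 6x + 5 = 0: discriminant = 6^2 - 4(1)(5) = 36 - 20 = 16.
sqrt(16) = 4, so x = (-6 ± 4)/2: x = -1 or x = -5.

x = -5, x = -1, x = 1


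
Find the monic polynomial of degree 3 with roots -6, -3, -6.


A monic polynomial with roots -6, -3, -6 is:
p(x) = (x + 6)(x + 3)(x + 6)
After multiplying by (x + 6): x + 6
After multiplying by (x + 3): x^2 + 9x + 18
After multiplying by (x + 6): x^3 + 15x^2 + 72x + 108

x^3 + 15x^2 + 72x + 108


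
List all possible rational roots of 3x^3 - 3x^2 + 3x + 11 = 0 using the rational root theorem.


Rational root theorem: possible roots are ±p/q where:
  p divides the constant term (11): p ∈ {1, 11}
  q divides the leading coefficient (3): q ∈ {1, 3}

All possible rational roots: -11, -11/3, -1, -1/3, 1/3, 1, 11/3, 11

-11, -11/3, -1, -1/3, 1/3, 1, 11/3, 11


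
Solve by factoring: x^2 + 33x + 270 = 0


We need two numbers that multiply to 270 and add to 33.
Those numbers are 15 and 18 (since 15 * 18 = 270 and 15 + 18 = 33).
So x^2 + 33x + 270 = (x + 15)(x + 18) = 0
Setting each factor to zero: x = -15 or x = -18

x = -18, x = -15


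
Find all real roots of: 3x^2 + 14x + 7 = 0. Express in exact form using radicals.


Using the quadratic formula: x = (-b ± sqrt(b^2 - 4ac)) / (2a)
Here a = 3, b = 14, c = 7
Discriminant = b^2 - 4ac = 14^2 - 4(3)(7) = 196 - 84 = 112
Since discriminant = 112 > 0, there are two real roots.
x = (-14 ± 4*sqrt(7)) / 6
Simplifying: x = (-7 ± 2*sqrt(7)) / 3
Numerically: x ≈ -0.5695 or x ≈ -4.0972

x = (-7 + 2*sqrt(7)) / 3 or x = (-7 - 2*sqrt(7)) / 3


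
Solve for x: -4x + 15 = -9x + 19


Starting with: -4x + 15 = -9x + 19
Move all x terms to left: (-4 + 9)x = 19 - 15
Simplify: 5x = 4
Divide both sides by 5: x = 4/5

x = 4/5


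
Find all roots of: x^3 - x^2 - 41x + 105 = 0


Let p(x) = x^3 - x^2 - 41x + 105. By the rational root theorem (leading coefficient 1), any rational root is an integer divisor of 105: try ±1, ±2, ... in turn.
Test x = 1: value = 64 ≠ 0.
Test x = -1: value = 144 ≠ 0.
Test x = 3: value = 0 ✓, so (x - 3) is a factor.
Synthetic division by (x - 3): bring down 1; 1(3) - 1 = 2; 2(3) - 41 = -35; (-35)(3) + 105 = 0 → quotient x^2 + 2x - 35, remainder 0.
Solve the quadratic x^2 + 2x - 35 = 0: discriminant = 2^2 - 4(1)(-35) = 4 + 140 = 144.
sqrt(144) = 12, so x = (-2 ± 12)/2: x = 5 or x = -7.
Collecting all roots found:

x = -7, x = 3, x = 5


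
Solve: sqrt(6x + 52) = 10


Square both sides: 6x + 52 = 10^2 = 100
6x = 100 - 52 = 48
x = 8
Check: sqrt(6*8 + 52) = sqrt(100) = 10 ✓

x = 8


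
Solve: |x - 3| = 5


An absolute value equation |expr| = 5 gives two cases:
Case 1: x - 3 = 5
  x = 8, so x = 8
Case 2: x - 3 = -5
  x = -2, so x = -2

x = -2, x = 8


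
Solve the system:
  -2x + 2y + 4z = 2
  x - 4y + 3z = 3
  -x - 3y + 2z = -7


Using Cramer's rule. Expand each determinant along the first row.
D  = (-2)*[(-4)*2 - 3*(-3)] - 2*[1*2 - 3*(-1)] + 4*[1*(-3) - (-4)*(-1)]
  = (-2)*(1) - 2*(5) + 4*(-7) = -40
Dx = 2*[(-4)*2 - 3*(-3)] - 2*[3*2 - 3*(-7)] + 4*[3*(-3) - (-4)*(-7)]
  = 2*(1) - 2*(27) + 4*(-37) = -200
Dy = (-2)*[3*2 - 3*(-7)] - 2*[1*2 - 3*(-1)] + 4*[1*(-7) - 3*(-1)]
  = (-2)*(27) - 2*(5) + 4*(-4) = -80
Dz = (-2)*[(-4)*(-7) - 3*(-3)] - 2*[1*(-7) - 3*(-1)] + 2*[1*(-3) - (-4)*(-1)]
  = (-2)*(37) - 2*(-4) + 2*(-7) = -80
x = Dx/D = -200/-40 = 5, y = Dy/D = -80/-40 = 2, z = Dz/D = -80/-40 = 2
Check eq1: (-2)(5) + (2)(2) + (4)(2) = 2 = 2 ✓
Check eq2: (1)(5) + (-4)(2) + (3)(2) = 3 = 3 ✓
Check eq3: (-1)(5) + (-3)(2) + (2)(2) = -7 = -7 ✓

x = 5, y = 2, z = 2


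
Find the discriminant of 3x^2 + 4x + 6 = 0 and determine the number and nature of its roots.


For ax^2 + bx + c = 0, discriminant D = b^2 - 4ac
Here a = 3, b = 4, c = 6
D = (4)^2 - 4(3)(6) = 16 - 72 = -56

D = -56 < 0
The equation has no real roots (2 complex conjugate roots).

Discriminant = -56, no real roots (2 complex conjugate roots)


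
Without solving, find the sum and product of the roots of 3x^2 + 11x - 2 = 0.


By Vieta's formulas for ax^2 + bx + c = 0:
  Sum of roots = -b/a
  Product of roots = c/a

Here a = 3, b = 11, c = -2
Sum = -(11)/3 = -11/3
Product = -2/3 = -2/3

Sum = -11/3, Product = -2/3


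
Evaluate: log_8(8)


We need the exponent such that 8^? = 8
8^1 = 8
Therefore log_8(8) = 1

1


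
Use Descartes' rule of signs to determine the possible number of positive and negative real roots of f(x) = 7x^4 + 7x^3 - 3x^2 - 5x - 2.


Descartes' rule of signs:

For positive roots, count sign changes in f(x) = 7x^4 + 7x^3 - 3x^2 - 5x - 2:
Signs of coefficients: +, +, -, -, -
Number of sign changes: 1
Possible positive real roots: 1

For negative roots, examine f(-x) = 7x^4 - 7x^3 - 3x^2 + 5x - 2:
Signs of coefficients: +, -, -, +, -
Number of sign changes: 3
Possible negative real roots: 3, 1

Positive roots: 1; Negative roots: 3 or 1


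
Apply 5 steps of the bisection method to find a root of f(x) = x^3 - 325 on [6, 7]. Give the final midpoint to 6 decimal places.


f(x) = x^3 - 325
f(6) = -109 < 0
f(7) = 18 > 0

Step 1: midpoint = (6.000000 + 7.000000)/2 = 6.500000
  f(6.500000) = -50.375000
  f(mid) < 0, so root is in [6.500000, 7.000000]

Step 2: midpoint = (6.500000 + 7.000000)/2 = 6.750000
  f(6.750000) = -17.453125
  f(mid) < 0, so root is in [6.750000, 7.000000]

Step 3: midpoint = (6.750000 + 7.000000)/2 = 6.875000
  f(6.875000) = -0.048828
  f(mid) < 0, so root is in [6.875000, 7.000000]

Step 4: midpoint = (6.875000 + 7.000000)/2 = 6.937500
  f(6.937500) = 8.894287
  f(mid) > 0, so root is in [6.875000, 6.937500]

Step 5: midpoint = (6.875000 + 6.937500)/2 = 6.906250
  f(6.906250) = 4.402496
  f(mid) > 0, so root is in [6.875000, 6.906250]

midpoint = 6.906250


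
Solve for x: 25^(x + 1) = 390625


Express both sides with the same base.
390625 = 25^4
Since the bases match, equate exponents: x + 1 = 4
So x = 4 - (1) = 3

x = 3
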